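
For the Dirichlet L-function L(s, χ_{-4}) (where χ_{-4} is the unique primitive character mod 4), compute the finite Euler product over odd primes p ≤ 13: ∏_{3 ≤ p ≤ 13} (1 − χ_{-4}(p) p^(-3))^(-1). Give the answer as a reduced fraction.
∏ = 17910767875/18484721664

The odd primes p ≤ 13 are [3, 5, 7, 11, 13]. For each, χ(p) = 1 if p ≡ 1 mod 4, χ(p) = −1 if p ≡ 3 mod 4. Taking (1 − χ(p)/p^3)^(-1) = p^3/(p^3 − χ(p)): (1 − (-1)/3^3)^(-1) · (1 − (1)/5^3)^(-1) · (1 − (-1)/7^3)^(-1) · (1 − (-1)/11^3)^(-1) · (1 − (1)/13^3)^(-1) = 17910767875/18484721664.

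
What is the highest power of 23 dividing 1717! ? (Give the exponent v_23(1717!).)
v_23(1717!) = 77

Legendre's formula: v_p(n!) = Σ_{k ≥ 1} ⌊n / p^k⌋. For p = 23, n = 1717, the terms are:
  ⌊1717/23^1⌋ = ⌊1717/23⌋ = 74
  ⌊1717/23^2⌋ = ⌊1717/529⌋ = 3
(the next term ⌊1717/23^3⌋ = 0, terminating the sum). Summing: v_23(1717!) = 74 + 3 = 77.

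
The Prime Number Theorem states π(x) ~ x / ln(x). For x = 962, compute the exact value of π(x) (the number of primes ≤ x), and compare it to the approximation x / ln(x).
π(962) = 162;  x/ln(x) ≈ 140.05;  relative error ≈ 13.55%.

Directly count primes up to 962: π(962) = 162. The PNT approximation gives 962/ln(962) ≈ 962/6.86901 ≈ 140.05. Relative error (π(x) − x/ln(x)) / π(x) ≈ 13.55%; the approximation is known to undercount slightly (Li(x) is a better estimate).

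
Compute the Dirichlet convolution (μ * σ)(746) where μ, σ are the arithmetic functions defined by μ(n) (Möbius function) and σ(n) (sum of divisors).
(μ * σ)(746) = 746

Divisors of 746: [1, 2, 373, 746]. For each d | 746:
  d = 1: μ(1) · σ(746/1) = 1 · 1122 = 1122
  d = 2: μ(2) · σ(746/2) = -1 · 374 = -374
  d = 373: μ(373) · σ(746/373) = -1 · 3 = -3
  d = 746: μ(746) · σ(746/746) = 1 · 1 = 1
Summing: (μ * σ)(746) = 1122 + -374 + -3 + 1 = 746.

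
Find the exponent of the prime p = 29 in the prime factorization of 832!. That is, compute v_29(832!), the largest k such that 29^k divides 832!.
v_29(832!) = 28

Legendre's formula: v_p(n!) = Σ_{k ≥ 1} ⌊n / p^k⌋. For p = 29, n = 832, the terms are:
  ⌊832/29^1⌋ = ⌊832/29⌋ = 28
(the next term ⌊832/29^2⌋ = 0, terminating the sum). Summing: v_29(832!) = 28 = 28.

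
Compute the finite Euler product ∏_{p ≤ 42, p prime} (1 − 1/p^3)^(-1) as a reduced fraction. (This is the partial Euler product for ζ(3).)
∏ = 146179583280100194365681354929/121615573969288081570641739776

The primes p ≤ 42 are [2, 3, 5, 7, 11, 13, 17, 19, 23, 29, 31, 37, 41]. For each prime, (1 − 1/p^3)^(-1) = p^3 / (p^3 − 1). The product is (1 − 1/2^3)^(-1), (1 − 1/3^3)^(-1), (1 − 1/5^3)^(-1), (1 − 1/7^3)^(-1), (1 − 1/11^3)^(-1), (1 − 1/13^3)^(-1), (1 − 1/17^3)^(-1), (1 − 1/19^3)^(-1), (1 − 1/23^3)^(-1), (1 − 1/29^3)^(-1), (1 − 1/31^3)^(-1), (1 − 1/37^3)^(-1), (1 − 1/41^3)^(-1) = ∏ p^3 / (p^3 − 1) = 146179583280100194365681354929/121615573969288081570641739776.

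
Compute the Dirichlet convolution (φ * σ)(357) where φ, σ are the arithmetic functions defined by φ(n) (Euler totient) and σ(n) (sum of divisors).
(φ * σ)(357) = 2856

Divisors of 357: [1, 3, 7, 17, 21, 51, 119, 357]. For each d | 357:
  d = 1: φ(1) · σ(357/1) = 1 · 576 = 576
  d = 3: φ(3) · σ(357/3) = 2 · 144 = 288
  d = 7: φ(7) · σ(357/7) = 6 · 72 = 432
  d = 17: φ(17) · σ(357/17) = 16 · 32 = 512
  d = 21: φ(21) · σ(357/21) = 12 · 18 = 216
  d = 51: φ(51) · σ(357/51) = 32 · 8 = 256
  d = 119: φ(119) · σ(357/119) = 96 · 4 = 384
  d = 357: φ(357) · σ(357/357) = 192 · 1 = 192
Summing: (φ * σ)(357) = 576 + 288 + 432 + 512 + 216 + 256 + 384 + 192 = 2856.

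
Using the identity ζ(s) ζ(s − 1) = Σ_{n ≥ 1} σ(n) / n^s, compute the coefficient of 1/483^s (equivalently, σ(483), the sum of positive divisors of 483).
σ(483) = 768

In the product (Σ m^0/m^s)(Σ k / k^s) = Σ (Σ_{d | n} d) / n^s, the coefficient of 1/n^s is σ(n) = Σ_{d | n} d. For n = 483, divisors are [1, 3, 7, 21, 23, 69, 161, 483]; summing: σ(483) = 768.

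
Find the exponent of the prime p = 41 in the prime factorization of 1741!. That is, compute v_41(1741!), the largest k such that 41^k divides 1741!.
v_41(1741!) = 43

Legendre's formula: v_p(n!) = Σ_{k ≥ 1} ⌊n / p^k⌋. For p = 41, n = 1741, the terms are:
  ⌊1741/41^1⌋ = ⌊1741/41⌋ = 42
  ⌊1741/41^2⌋ = ⌊1741/1681⌋ = 1
(the next term ⌊1741/41^3⌋ = 0, terminating the sum). Summing: v_41(1741!) = 42 + 1 = 43.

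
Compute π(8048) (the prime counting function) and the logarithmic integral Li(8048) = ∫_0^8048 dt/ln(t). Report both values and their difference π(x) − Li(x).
π(8048) = 1011;  Li(8048) ≈ 1031.76;  π(x) − Li(x) ≈ -20.76.

Direct count of primes ≤ 8048 gives π(8048) = 1011. Numerical evaluation of the logarithmic integral gives Li(8048) ≈ 1031.76. The difference π(x) − Li(x) ≈ -20.76 is typically negative for small/moderate x (Li(x) overestimates), though Littlewood's theorem shows this sign changes infinitely often.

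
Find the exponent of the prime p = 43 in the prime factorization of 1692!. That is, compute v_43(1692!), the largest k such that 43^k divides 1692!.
v_43(1692!) = 39

Legendre's formula: v_p(n!) = Σ_{k ≥ 1} ⌊n / p^k⌋. For p = 43, n = 1692, the terms are:
  ⌊1692/43^1⌋ = ⌊1692/43⌋ = 39
(the next term ⌊1692/43^2⌋ = 0, terminating the sum). Summing: v_43(1692!) = 39 = 39.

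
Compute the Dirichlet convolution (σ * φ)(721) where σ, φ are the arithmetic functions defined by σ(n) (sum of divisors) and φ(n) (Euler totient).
(σ * φ)(721) = 2884

Divisors of 721: [1, 7, 103, 721]. For each d | 721:
  d = 1: σ(1) · φ(721/1) = 1 · 612 = 612
  d = 7: σ(7) · φ(721/7) = 8 · 102 = 816
  d = 103: σ(103) · φ(721/103) = 104 · 6 = 624
  d = 721: σ(721) · φ(721/721) = 832 · 1 = 832
Summing: (σ * φ)(721) = 612 + 816 + 624 + 832 = 2884.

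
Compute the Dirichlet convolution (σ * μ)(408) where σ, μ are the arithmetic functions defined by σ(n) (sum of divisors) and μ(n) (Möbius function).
(σ * μ)(408) = 408

Divisors of 408: [1, 2, 3, 4, 6, 8, 12, 17, 24, 34, 51, 68, 102, 136, 204, 408]. For each d | 408:
  d = 1: σ(1) · μ(408/1) = 1 · 0 = 0
  d = 2: σ(2) · μ(408/2) = 3 · 0 = 0
  d = 3: σ(3) · μ(408/3) = 4 · 0 = 0
  d = 4: σ(4) · μ(408/4) = 7 · -1 = -7
  d = 6: σ(6) · μ(408/6) = 12 · 0 = 0
  d = 8: σ(8) · μ(408/8) = 15 · 1 = 15
  d = 12: σ(12) · μ(408/12) = 28 · 1 = 28
  d = 17: σ(17) · μ(408/17) = 18 · 0 = 0
  d = 24: σ(24) · μ(408/24) = 60 · -1 = -60
  d = 34: σ(34) · μ(408/34) = 54 · 0 = 0
  d = 51: σ(51) · μ(408/51) = 72 · 0 = 0
  d = 68: σ(68) · μ(408/68) = 126 · 1 = 126
  d = 102: σ(102) · μ(408/102) = 216 · 0 = 0
  d = 136: σ(136) · μ(408/136) = 270 · -1 = -270
  d = 204: σ(204) · μ(408/204) = 504 · -1 = -504
  d = 408: σ(408) · μ(408/408) = 1080 · 1 = 1080
Summing: (σ * μ)(408) = 0 + 0 + 0 + -7 + 0 + 15 + 28 + 0 + -60 + 0 + 0 + 126 + 0 + -270 + -504 + 1080 = 408.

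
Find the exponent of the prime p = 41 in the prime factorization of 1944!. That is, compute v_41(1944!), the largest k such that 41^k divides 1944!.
v_41(1944!) = 48

Legendre's formula: v_p(n!) = Σ_{k ≥ 1} ⌊n / p^k⌋. For p = 41, n = 1944, the terms are:
  ⌊1944/41^1⌋ = ⌊1944/41⌋ = 47
  ⌊1944/41^2⌋ = ⌊1944/1681⌋ = 1
(the next term ⌊1944/41^3⌋ = 0, terminating the sum). Summing: v_41(1944!) = 47 + 1 = 48.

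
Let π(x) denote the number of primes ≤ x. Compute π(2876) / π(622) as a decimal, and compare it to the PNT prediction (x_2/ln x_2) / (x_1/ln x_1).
π(2876)/π(622) = 416/114 ≈ 3.6491;  PNT prediction ≈ 3.7348.

π(622) = 114 and π(2876) = 416, so π(2876)/π(622) ≈ 3.6491. The PNT-predicted ratio is (2876/ln(2876)) / (622/ln(622)) ≈ 3.7348. The two agree to within a few percent, as expected.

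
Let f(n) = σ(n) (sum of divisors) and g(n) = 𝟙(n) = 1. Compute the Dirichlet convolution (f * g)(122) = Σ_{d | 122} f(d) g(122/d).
(σ * 𝟙)(122) = 252

Divisors of 122: [1, 2, 61, 122]. For each d | 122:
  d = 1: σ(1) · 𝟙(122/1) = 1 · 1 = 1
  d = 2: σ(2) · 𝟙(122/2) = 3 · 1 = 3
  d = 61: σ(61) · 𝟙(122/61) = 62 · 1 = 62
  d = 122: σ(122) · 𝟙(122/122) = 186 · 1 = 186
Summing: (σ * 𝟙)(122) = 1 + 3 + 62 + 186 = 252.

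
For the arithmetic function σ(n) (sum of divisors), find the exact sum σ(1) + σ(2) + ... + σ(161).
Σ_{n ≤ 161} σ(n) = 21346

Compute σ(n) for each 1 ≤ n ≤ 161: σ(1) = 1, σ(2) = 3, σ(3) = 4, σ(4) = 7, σ(5) = 6, σ(6) = 12, σ(7) = 8, σ(8) = 15, σ(9) = 13, σ(10) = 18, σ(11) = 12, σ(12) = 28, σ(13) = 14, σ(14) = 24, σ(15) = 24, σ(16) = 31, σ(17) = 18, σ(18) = 39, σ(19) = 20, σ(20) = 42, σ(21) = 32, σ(22) = 36, σ(23) = 24, σ(24) = 60, σ(25) = 31, σ(26) = 42, σ(27) = 40, σ(28) = 56, σ(29) = 30, σ(30) = 72, σ(31) = 32, σ(32) = 63, σ(33) = 48, σ(34) = 54, σ(35) = 48, σ(36) = 91, σ(37) = 38, σ(38) = 60, σ(39) = 56, σ(40) = 90, σ(41) = 42, σ(42) = 96, σ(43) = 44, σ(44) = 84, σ(45) = 78, σ(46) = 72, σ(47) = 48, σ(48) = 124, σ(49) = 57, σ(50) = 93, σ(51) = 72, σ(52) = 98, σ(53) = 54, σ(54) = 120, σ(55) = 72, σ(56) = 120, σ(57) = 80, σ(58) = 90, σ(59) = 60, σ(60) = 168, σ(61) = 62, σ(62) = 96, σ(63) = 104, σ(64) = 127, σ(65) = 84, σ(66) = 144, σ(67) = 68, σ(68) = 126, σ(69) = 96, σ(70) = 144, σ(71) = 72, σ(72) = 195, σ(73) = 74, σ(74) = 114, σ(75) = 124, σ(76) = 140, σ(77) = 96, σ(78) = 168, σ(79) = 80, σ(80) = 186, σ(81) = 121, σ(82) = 126, σ(83) = 84, σ(84) = 224, σ(85) = 108, σ(86) = 132, σ(87) = 120, σ(88) = 180, σ(89) = 90, σ(90) = 234, σ(91) = 112, σ(92) = 168, σ(93) = 128, σ(94) = 144, σ(95) = 120, σ(96) = 252, σ(97) = 98, σ(98) = 171, σ(99) = 156, σ(100) = 217, σ(101) = 102, σ(102) = 216, σ(103) = 104, σ(104) = 210, σ(105) = 192, σ(106) = 162, σ(107) = 108, σ(108) = 280, σ(109) = 110, σ(110) = 216, σ(111) = 152, σ(112) = 248, σ(113) = 114, σ(114) = 240, σ(115) = 144, σ(116) = 210, σ(117) = 182, σ(118) = 180, σ(119) = 144, σ(120) = 360, σ(121) = 133, σ(122) = 186, σ(123) = 168, σ(124) = 224, σ(125) = 156, σ(126) = 312, σ(127) = 128, σ(128) = 255, σ(129) = 176, σ(130) = 252, σ(131) = 132, σ(132) = 336, σ(133) = 160, σ(134) = 204, σ(135) = 240, σ(136) = 270, σ(137) = 138, σ(138) = 288, σ(139) = 140, σ(140) = 336, σ(141) = 192, σ(142) = 216, σ(143) = 168, σ(144) = 403, σ(145) = 180, σ(146) = 222, σ(147) = 228, σ(148) = 266, σ(149) = 150, σ(150) = 372, σ(151) = 152, σ(152) = 300, σ(153) = 234, σ(154) = 288, σ(155) = 192, σ(156) = 392, σ(157) = 158, σ(158) = 240, σ(159) = 216, σ(160) = 378, σ(161) = 192. Summing all 161 values: 21346. (Average order: Σ_{n ≤ x} σ(n) ~ (π²/12) x². For x = 161, (π²/12)·161² ≈ 21319.17.)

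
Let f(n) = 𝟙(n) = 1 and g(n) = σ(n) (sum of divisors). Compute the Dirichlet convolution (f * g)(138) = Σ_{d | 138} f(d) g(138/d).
(𝟙 * σ)(138) = 500

Divisors of 138: [1, 2, 3, 6, 23, 46, 69, 138]. For each d | 138:
  d = 1: 𝟙(1) · σ(138/1) = 1 · 288 = 288
  d = 2: 𝟙(2) · σ(138/2) = 1 · 96 = 96
  d = 3: 𝟙(3) · σ(138/3) = 1 · 72 = 72
  d = 6: 𝟙(6) · σ(138/6) = 1 · 24 = 24
  d = 23: 𝟙(23) · σ(138/23) = 1 · 12 = 12
  d = 46: 𝟙(46) · σ(138/46) = 1 · 4 = 4
  d = 69: 𝟙(69) · σ(138/69) = 1 · 3 = 3
  d = 138: 𝟙(138) · σ(138/138) = 1 · 1 = 1
Summing: (𝟙 * σ)(138) = 288 + 96 + 72 + 24 + 12 + 4 + 3 + 1 = 500.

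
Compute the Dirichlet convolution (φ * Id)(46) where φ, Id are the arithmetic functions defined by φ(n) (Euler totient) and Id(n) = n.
(φ * Id)(46) = 135

Divisors of 46: [1, 2, 23, 46]. For each d | 46:
  d = 1: φ(1) · Id(46/1) = 1 · 46 = 46
  d = 2: φ(2) · Id(46/2) = 1 · 23 = 23
  d = 23: φ(23) · Id(46/23) = 22 · 2 = 44
  d = 46: φ(46) · Id(46/46) = 22 · 1 = 22
Summing: (φ * Id)(46) = 46 + 23 + 44 + 22 = 135.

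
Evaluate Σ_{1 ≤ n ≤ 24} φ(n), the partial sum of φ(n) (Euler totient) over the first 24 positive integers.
Σ_{n ≤ 24} φ(n) = 180

Compute φ(n) for each 1 ≤ n ≤ 24: φ(1) = 1, φ(2) = 1, φ(3) = 2, φ(4) = 2, φ(5) = 4, φ(6) = 2, φ(7) = 6, φ(8) = 4, φ(9) = 6, φ(10) = 4, φ(11) = 10, φ(12) = 4, φ(13) = 12, φ(14) = 6, φ(15) = 8, φ(16) = 8, φ(17) = 16, φ(18) = 6, φ(19) = 18, φ(20) = 8, φ(21) = 12, φ(22) = 10, φ(23) = 22, φ(24) = 8. Summing all 24 values: 180. (Average order: Σ_{n ≤ x} φ(n) ~ (3/π²) x². For x = 24, (3/π²)·24² ≈ 175.08.)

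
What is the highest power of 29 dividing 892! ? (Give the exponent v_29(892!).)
v_29(892!) = 31

Legendre's formula: v_p(n!) = Σ_{k ≥ 1} ⌊n / p^k⌋. For p = 29, n = 892, the terms are:
  ⌊892/29^1⌋ = ⌊892/29⌋ = 30
  ⌊892/29^2⌋ = ⌊892/841⌋ = 1
(the next term ⌊892/29^3⌋ = 0, terminating the sum). Summing: v_29(892!) = 30 + 1 = 31.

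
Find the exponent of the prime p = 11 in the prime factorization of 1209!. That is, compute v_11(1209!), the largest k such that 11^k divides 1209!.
v_11(1209!) = 118

Legendre's formula: v_p(n!) = Σ_{k ≥ 1} ⌊n / p^k⌋. For p = 11, n = 1209, the terms are:
  ⌊1209/11^1⌋ = ⌊1209/11⌋ = 109
  ⌊1209/11^2⌋ = ⌊1209/121⌋ = 9
(the next term ⌊1209/11^3⌋ = 0, terminating the sum). Summing: v_11(1209!) = 109 + 9 = 118.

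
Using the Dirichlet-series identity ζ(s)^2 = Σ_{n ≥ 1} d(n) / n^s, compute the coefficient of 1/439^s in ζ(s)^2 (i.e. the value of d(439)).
d(439) = 2

ζ(s)^2 = (Σ 1/m^s)(Σ 1/k^s). The coefficient of 1/n^s in the product is the number of ordered pairs (m, k) with mk = n, which equals d(n). For n = 439, divisors are [1, 439], so d(439) = 2.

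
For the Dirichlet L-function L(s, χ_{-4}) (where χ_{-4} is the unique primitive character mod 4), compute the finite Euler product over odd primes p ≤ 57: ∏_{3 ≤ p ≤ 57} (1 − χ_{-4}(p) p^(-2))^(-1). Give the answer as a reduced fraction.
∏ = 6080498115610191266973991/6635764829241999360000000

The odd primes p ≤ 57 are [3, 5, 7, 11, 13, 17, 19, 23, 29, 31, 37, 41, 43, 47, 53]. For each, χ(p) = 1 if p ≡ 1 mod 4, χ(p) = −1 if p ≡ 3 mod 4. Taking (1 − χ(p)/p^2)^(-1) = p^2/(p^2 − χ(p)): (1 − (-1)/3^2)^(-1) · (1 − (1)/5^2)^(-1) · (1 − (-1)/7^2)^(-1) · (1 − (-1)/11^2)^(-1) · (1 − (1)/13^2)^(-1) · (1 − (1)/17^2)^(-1) · (1 − (-1)/19^2)^(-1) · (1 − (-1)/23^2)^(-1) · (1 − (1)/29^2)^(-1) · (1 − (-1)/31^2)^(-1) · (1 − (1)/37^2)^(-1) · (1 − (1)/41^2)^(-1) · (1 − (-1)/43^2)^(-1) · (1 − (-1)/47^2)^(-1) · (1 − (1)/53^2)^(-1) = 6080498115610191266973991/6635764829241999360000000.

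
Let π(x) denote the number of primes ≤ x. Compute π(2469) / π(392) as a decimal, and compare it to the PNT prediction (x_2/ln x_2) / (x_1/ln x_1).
π(2469)/π(392) = 365/77 ≈ 4.7403;  PNT prediction ≈ 4.8146.

π(392) = 77 and π(2469) = 365, so π(2469)/π(392) ≈ 4.7403. The PNT-predicted ratio is (2469/ln(2469)) / (392/ln(392)) ≈ 4.8146. The two agree to within a few percent, as expected.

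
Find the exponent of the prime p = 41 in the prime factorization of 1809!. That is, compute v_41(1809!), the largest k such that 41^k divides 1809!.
v_41(1809!) = 45

Legendre's formula: v_p(n!) = Σ_{k ≥ 1} ⌊n / p^k⌋. For p = 41, n = 1809, the terms are:
  ⌊1809/41^1⌋ = ⌊1809/41⌋ = 44
  ⌊1809/41^2⌋ = ⌊1809/1681⌋ = 1
(the next term ⌊1809/41^3⌋ = 0, terminating the sum). Summing: v_41(1809!) = 44 + 1 = 45.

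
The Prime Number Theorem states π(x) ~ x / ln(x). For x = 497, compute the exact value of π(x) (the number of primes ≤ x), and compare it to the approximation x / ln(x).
π(497) = 94;  x/ln(x) ≈ 80.05;  relative error ≈ 14.84%.

Directly count primes up to 497: π(497) = 94. The PNT approximation gives 497/ln(497) ≈ 497/6.20859 ≈ 80.05. Relative error (π(x) − x/ln(x)) / π(x) ≈ 14.84%; the approximation is known to undercount slightly (Li(x) is a better estimate).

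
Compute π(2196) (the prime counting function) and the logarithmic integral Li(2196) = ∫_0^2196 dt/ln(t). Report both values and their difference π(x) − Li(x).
π(2196) = 327;  Li(2196) ≈ 340.44;  π(x) − Li(x) ≈ -13.44.

Direct count of primes ≤ 2196 gives π(2196) = 327. Numerical evaluation of the logarithmic integral gives Li(2196) ≈ 340.44. The difference π(x) − Li(x) ≈ -13.44 is typically negative for small/moderate x (Li(x) overestimates), though Littlewood's theorem shows this sign changes infinitely often.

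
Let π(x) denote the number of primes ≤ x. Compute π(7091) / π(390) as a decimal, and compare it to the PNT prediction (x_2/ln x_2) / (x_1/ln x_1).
π(7091)/π(390) = 909/77 ≈ 11.8052;  PNT prediction ≈ 12.2343.

π(390) = 77 and π(7091) = 909, so π(7091)/π(390) ≈ 11.8052. The PNT-predicted ratio is (7091/ln(7091)) / (390/ln(390)) ≈ 12.2343. The two agree to within a few percent, as expected.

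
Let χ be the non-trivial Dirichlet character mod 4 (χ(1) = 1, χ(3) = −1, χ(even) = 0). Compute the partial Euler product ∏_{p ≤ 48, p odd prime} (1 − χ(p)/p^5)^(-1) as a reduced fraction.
∏ = 7508883803148623376075754946450365737429310788606076172798130278074505/7537845509642297199917174706861149114875564283464393121061743521431552

The odd primes p ≤ 48 are [3, 5, 7, 11, 13, 17, 19, 23, 29, 31, 37, 41, 43, 47]. For each, χ(p) = 1 if p ≡ 1 mod 4, χ(p) = −1 if p ≡ 3 mod 4. Taking (1 − χ(p)/p^5)^(-1) = p^5/(p^5 − χ(p)): (1 − (-1)/3^5)^(-1) · (1 − (1)/5^5)^(-1) · (1 − (-1)/7^5)^(-1) · (1 − (-1)/11^5)^(-1) · (1 − (1)/13^5)^(-1) · (1 − (1)/17^5)^(-1) · (1 − (-1)/19^5)^(-1) · (1 − (-1)/23^5)^(-1) · (1 − (1)/29^5)^(-1) · (1 − (-1)/31^5)^(-1) · (1 − (1)/37^5)^(-1) · (1 − (1)/41^5)^(-1) · (1 − (-1)/43^5)^(-1) · (1 − (-1)/47^5)^(-1) = 7508883803148623376075754946450365737429310788606076172798130278074505/7537845509642297199917174706861149114875564283464393121061743521431552.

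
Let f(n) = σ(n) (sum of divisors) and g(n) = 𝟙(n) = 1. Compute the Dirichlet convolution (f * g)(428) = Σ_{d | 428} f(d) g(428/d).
(σ * 𝟙)(428) = 1199

Divisors of 428: [1, 2, 4, 107, 214, 428]. For each d | 428:
  d = 1: σ(1) · 𝟙(428/1) = 1 · 1 = 1
  d = 2: σ(2) · 𝟙(428/2) = 3 · 1 = 3
  d = 4: σ(4) · 𝟙(428/4) = 7 · 1 = 7
  d = 107: σ(107) · 𝟙(428/107) = 108 · 1 = 108
  d = 214: σ(214) · 𝟙(428/214) = 324 · 1 = 324
  d = 428: σ(428) · 𝟙(428/428) = 756 · 1 = 756
Summing: (σ * 𝟙)(428) = 1 + 3 + 7 + 108 + 324 + 756 = 1199.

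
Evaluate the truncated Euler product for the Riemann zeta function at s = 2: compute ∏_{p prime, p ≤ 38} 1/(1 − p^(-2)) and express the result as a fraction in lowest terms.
∏ = 5974606913975783369/3652034743605657600

The primes p ≤ 38 are [2, 3, 5, 7, 11, 13, 17, 19, 23, 29, 31, 37]. For each prime, (1 − 1/p^2)^(-1) = p^2 / (p^2 − 1). The product is (1 − 1/2^2)^(-1), (1 − 1/3^2)^(-1), (1 − 1/5^2)^(-1), (1 − 1/7^2)^(-1), (1 − 1/11^2)^(-1), (1 − 1/13^2)^(-1), (1 − 1/17^2)^(-1), (1 − 1/19^2)^(-1), (1 − 1/23^2)^(-1), (1 − 1/29^2)^(-1), (1 − 1/31^2)^(-1), (1 − 1/37^2)^(-1) = ∏ p^2 / (p^2 − 1) = 5974606913975783369/3652034743605657600.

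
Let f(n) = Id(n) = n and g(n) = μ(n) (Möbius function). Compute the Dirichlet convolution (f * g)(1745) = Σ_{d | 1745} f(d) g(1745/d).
(Id * μ)(1745) = 1392

Divisors of 1745: [1, 5, 349, 1745]. For each d | 1745:
  d = 1: Id(1) · μ(1745/1) = 1 · 1 = 1
  d = 5: Id(5) · μ(1745/5) = 5 · -1 = -5
  d = 349: Id(349) · μ(1745/349) = 349 · -1 = -349
  d = 1745: Id(1745) · μ(1745/1745) = 1745 · 1 = 1745
Summing: (Id * μ)(1745) = 1 + -5 + -349 + 1745 = 1392.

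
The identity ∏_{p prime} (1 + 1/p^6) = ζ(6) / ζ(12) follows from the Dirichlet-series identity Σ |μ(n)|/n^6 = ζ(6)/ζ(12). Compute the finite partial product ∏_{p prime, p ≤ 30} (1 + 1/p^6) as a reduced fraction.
∏ = 31344089837749802352541348305925546573376360/30817336289378345714068650938087086407533397

The primes p ≤ 30 are [2, 3, 5, 7, 11, 13, 17, 19, 23, 29]. For each, (1 + 1/p^6) = (p^6 + 1)/p^6. Multiplying these fractions over p ∈ [2, 3, 5, 7, 11, 13, 17, 19, 23, 29] gives 31344089837749802352541348305925546573376360/30817336289378345714068650938087086407533397. (In the limit P → ∞ this tends to ζ(6)/ζ(12).)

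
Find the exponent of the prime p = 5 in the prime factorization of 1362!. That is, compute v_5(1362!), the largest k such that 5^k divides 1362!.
v_5(1362!) = 338

Legendre's formula: v_p(n!) = Σ_{k ≥ 1} ⌊n / p^k⌋. For p = 5, n = 1362, the terms are:
  ⌊1362/5^1⌋ = ⌊1362/5⌋ = 272
  ⌊1362/5^2⌋ = ⌊1362/25⌋ = 54
  ⌊1362/5^3⌋ = ⌊1362/125⌋ = 10
  ⌊1362/5^4⌋ = ⌊1362/625⌋ = 2
(the next term ⌊1362/5^5⌋ = 0, terminating the sum). Summing: v_5(1362!) = 272 + 54 + 10 + 2 = 338.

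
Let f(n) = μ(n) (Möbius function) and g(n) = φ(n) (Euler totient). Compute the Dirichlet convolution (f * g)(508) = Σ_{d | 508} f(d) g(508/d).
(μ * φ)(508) = 125

Divisors of 508: [1, 2, 4, 127, 254, 508]. For each d | 508:
  d = 1: μ(1) · φ(508/1) = 1 · 252 = 252
  d = 2: μ(2) · φ(508/2) = -1 · 126 = -126
  d = 4: μ(4) · φ(508/4) = 0 · 126 = 0
  d = 127: μ(127) · φ(508/127) = -1 · 2 = -2
  d = 254: μ(254) · φ(508/254) = 1 · 1 = 1
  d = 508: μ(508) · φ(508/508) = 0 · 1 = 0
Summing: (μ * φ)(508) = 252 + -126 + 0 + -2 + 1 + 0 = 125.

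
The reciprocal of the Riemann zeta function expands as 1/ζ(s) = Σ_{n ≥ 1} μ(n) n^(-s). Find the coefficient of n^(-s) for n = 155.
μ(155) = 1

Factor n = 155 = 5 · 31. μ(n) = 0 if any exponent ≥ 2 (not squarefree); otherwise μ(n) = (−1)^{ω(n)} where ω(n) is the number of distinct prime factors. Applying: μ(155) = 1.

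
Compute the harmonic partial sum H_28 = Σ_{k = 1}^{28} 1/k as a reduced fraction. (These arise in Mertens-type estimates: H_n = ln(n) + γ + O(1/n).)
H_28 = 315404588903/80313433200

Direct summation: H_28 = 1 + 1/2 + ... + 1/28. The least common denominator is lcm(1, ..., 28) = 80313433200; over this denominator the numerator is 80313433200 + 40156716600 + 26771144400 + 20078358300 + 16062686640 + 13385572200 + 11473347600 + 10039179150 + 8923714800 + 8031343320 + 7301221200 + 6692786100 + 6177956400 + 5736673800 + 5354228880 + 5019589575 + 4724319600 + 4461857400 + 4227022800 + 4015671660 + 3824449200 + 3650610600 + 3491888400 + 3346393050 + 3212537328 + 3088978200 + 2974571600 + 2868336900 = 315404588903, so H_28 = 315404588903/80313433200 (already in lowest terms) ≈ 3.92717. (The PNT-adjacent estimate ln(28) + γ ≈ 3.90942 matches within O(1/n).)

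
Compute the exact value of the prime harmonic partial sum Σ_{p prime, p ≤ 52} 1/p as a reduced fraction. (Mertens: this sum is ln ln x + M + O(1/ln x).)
Σ 1/p = 1021729465586766997/614889782588491410

π(52) = 15, so the primes ≤ 52 are [2, 3, 5, 7, 11, 13, 17, 19, 23, 29, 31, 37, 41, 43, 47]. Summing 1/p over these primes: 1021729465586766997/614889782588491410 ≈ 1.6616. Mertens estimate ln ln(52) + 0.2615 ≈ 1.6355.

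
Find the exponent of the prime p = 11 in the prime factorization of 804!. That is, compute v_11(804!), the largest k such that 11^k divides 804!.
v_11(804!) = 79

Legendre's formula: v_p(n!) = Σ_{k ≥ 1} ⌊n / p^k⌋. For p = 11, n = 804, the terms are:
  ⌊804/11^1⌋ = ⌊804/11⌋ = 73
  ⌊804/11^2⌋ = ⌊804/121⌋ = 6
(the next term ⌊804/11^3⌋ = 0, terminating the sum). Summing: v_11(804!) = 73 + 6 = 79.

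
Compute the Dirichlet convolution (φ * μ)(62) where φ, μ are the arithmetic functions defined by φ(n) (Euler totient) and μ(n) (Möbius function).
(φ * μ)(62) = 0

Divisors of 62: [1, 2, 31, 62]. For each d | 62:
  d = 1: φ(1) · μ(62/1) = 1 · 1 = 1
  d = 2: φ(2) · μ(62/2) = 1 · -1 = -1
  d = 31: φ(31) · μ(62/31) = 30 · -1 = -30
  d = 62: φ(62) · μ(62/62) = 30 · 1 = 30
Summing: (φ * μ)(62) = 1 + -1 + -30 + 30 = 0.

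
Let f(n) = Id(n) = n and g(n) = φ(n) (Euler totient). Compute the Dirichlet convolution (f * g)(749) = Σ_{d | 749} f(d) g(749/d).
(Id * φ)(749) = 2769

Divisors of 749: [1, 7, 107, 749]. For each d | 749:
  d = 1: Id(1) · φ(749/1) = 1 · 636 = 636
  d = 7: Id(7) · φ(749/7) = 7 · 106 = 742
  d = 107: Id(107) · φ(749/107) = 107 · 6 = 642
  d = 749: Id(749) · φ(749/749) = 749 · 1 = 749
Summing: (Id * φ)(749) = 636 + 742 + 642 + 749 = 2769.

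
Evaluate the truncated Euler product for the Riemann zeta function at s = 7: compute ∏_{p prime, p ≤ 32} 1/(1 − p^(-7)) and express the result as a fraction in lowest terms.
∏ = 37031956963631386906046525229438701635098769061332515193389940565625/36725327022248259763071767483224373757798563246158812707599806493184

The primes p ≤ 32 are [2, 3, 5, 7, 11, 13, 17, 19, 23, 29, 31]. For each prime, (1 − 1/p^7)^(-1) = p^7 / (p^7 − 1). The product is (1 − 1/2^7)^(-1), (1 − 1/3^7)^(-1), (1 − 1/5^7)^(-1), (1 − 1/7^7)^(-1), (1 − 1/11^7)^(-1), (1 − 1/13^7)^(-1), (1 − 1/17^7)^(-1), (1 − 1/19^7)^(-1), (1 − 1/23^7)^(-1), (1 − 1/29^7)^(-1), (1 − 1/31^7)^(-1) = ∏ p^7 / (p^7 − 1) = 37031956963631386906046525229438701635098769061332515193389940565625/36725327022248259763071767483224373757798563246158812707599806493184.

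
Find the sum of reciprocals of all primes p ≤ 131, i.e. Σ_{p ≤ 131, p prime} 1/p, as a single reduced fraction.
Σ 1/p = 980956909242278731029785409368357903506317057050081/525896479052627740771371797072411912900610967452630

π(131) = 32, so the primes ≤ 131 are [2, 3, 5, 7, 11, 13, 17, 19, 23, 29, 31, 37, 41, 43, 47, 53, 59, 61, 67, 71, 73, 79, 83, 89, 97, 101, 103, 107, 109, 113, 127, 131]. Summing 1/p over these primes: 980956909242278731029785409368357903506317057050081/525896479052627740771371797072411912900610967452630 ≈ 1.8653. Mertens estimate ln ln(131) + 0.2615 ≈ 1.8457.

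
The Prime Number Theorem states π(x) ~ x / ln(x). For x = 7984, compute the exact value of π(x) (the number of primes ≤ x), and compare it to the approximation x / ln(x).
π(7984) = 1006;  x/ln(x) ≈ 888.57;  relative error ≈ 11.67%.

Directly count primes up to 7984: π(7984) = 1006. The PNT approximation gives 7984/ln(7984) ≈ 7984/8.98519 ≈ 888.57. Relative error (π(x) − x/ln(x)) / π(x) ≈ 11.67%; the approximation is known to undercount slightly (Li(x) is a better estimate).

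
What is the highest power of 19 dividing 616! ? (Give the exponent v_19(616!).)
v_19(616!) = 33

Legendre's formula: v_p(n!) = Σ_{k ≥ 1} ⌊n / p^k⌋. For p = 19, n = 616, the terms are:
  ⌊616/19^1⌋ = ⌊616/19⌋ = 32
  ⌊616/19^2⌋ = ⌊616/361⌋ = 1
(the next term ⌊616/19^3⌋ = 0, terminating the sum). Summing: v_19(616!) = 32 + 1 = 33.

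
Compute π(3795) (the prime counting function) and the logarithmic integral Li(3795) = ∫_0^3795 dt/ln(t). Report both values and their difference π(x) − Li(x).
π(3795) = 527;  Li(3795) ≈ 540.57;  π(x) − Li(x) ≈ -13.57.

Direct count of primes ≤ 3795 gives π(3795) = 527. Numerical evaluation of the logarithmic integral gives Li(3795) ≈ 540.57. The difference π(x) − Li(x) ≈ -13.57 is typically negative for small/moderate x (Li(x) overestimates), though Littlewood's theorem shows this sign changes infinitely often.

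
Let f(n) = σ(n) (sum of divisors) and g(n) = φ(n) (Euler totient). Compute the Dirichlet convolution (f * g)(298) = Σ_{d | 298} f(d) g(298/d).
(σ * φ)(298) = 1192

Divisors of 298: [1, 2, 149, 298]. For each d | 298:
  d = 1: σ(1) · φ(298/1) = 1 · 148 = 148
  d = 2: σ(2) · φ(298/2) = 3 · 148 = 444
  d = 149: σ(149) · φ(298/149) = 150 · 1 = 150
  d = 298: σ(298) · φ(298/298) = 450 · 1 = 450
Summing: (σ * φ)(298) = 148 + 444 + 150 + 450 = 1192.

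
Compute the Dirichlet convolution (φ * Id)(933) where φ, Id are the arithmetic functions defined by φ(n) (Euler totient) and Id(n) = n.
(φ * Id)(933) = 3105

Divisors of 933: [1, 3, 311, 933]. For each d | 933:
  d = 1: φ(1) · Id(933/1) = 1 · 933 = 933
  d = 3: φ(3) · Id(933/3) = 2 · 311 = 622
  d = 311: φ(311) · Id(933/311) = 310 · 3 = 930
  d = 933: φ(933) · Id(933/933) = 620 · 1 = 620
Summing: (φ * Id)(933) = 933 + 622 + 930 + 620 = 3105.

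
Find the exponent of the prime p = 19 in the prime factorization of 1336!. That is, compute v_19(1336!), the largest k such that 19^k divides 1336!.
v_19(1336!) = 73

Legendre's formula: v_p(n!) = Σ_{k ≥ 1} ⌊n / p^k⌋. For p = 19, n = 1336, the terms are:
  ⌊1336/19^1⌋ = ⌊1336/19⌋ = 70
  ⌊1336/19^2⌋ = ⌊1336/361⌋ = 3
(the next term ⌊1336/19^3⌋ = 0, terminating the sum). Summing: v_19(1336!) = 70 + 3 = 73.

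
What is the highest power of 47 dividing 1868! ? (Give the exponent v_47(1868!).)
v_47(1868!) = 39

Legendre's formula: v_p(n!) = Σ_{k ≥ 1} ⌊n / p^k⌋. For p = 47, n = 1868, the terms are:
  ⌊1868/47^1⌋ = ⌊1868/47⌋ = 39
(the next term ⌊1868/47^2⌋ = 0, terminating the sum). Summing: v_47(1868!) = 39 = 39.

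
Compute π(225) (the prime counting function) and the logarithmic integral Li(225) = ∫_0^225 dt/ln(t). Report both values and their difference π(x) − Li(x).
π(225) = 48;  Li(225) ≈ 54.86;  π(x) − Li(x) ≈ -6.86.

Direct count of primes ≤ 225 gives π(225) = 48. Numerical evaluation of the logarithmic integral gives Li(225) ≈ 54.86. The difference π(x) − Li(x) ≈ -6.86 is typically negative for small/moderate x (Li(x) overestimates), though Littlewood's theorem shows this sign changes infinitely often.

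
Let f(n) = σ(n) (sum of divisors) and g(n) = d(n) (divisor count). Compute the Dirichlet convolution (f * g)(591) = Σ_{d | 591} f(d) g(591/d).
(σ * d)(591) = 1200

Divisors of 591: [1, 3, 197, 591]. For each d | 591:
  d = 1: σ(1) · d(591/1) = 1 · 4 = 4
  d = 3: σ(3) · d(591/3) = 4 · 2 = 8
  d = 197: σ(197) · d(591/197) = 198 · 2 = 396
  d = 591: σ(591) · d(591/591) = 792 · 1 = 792
Summing: (σ * d)(591) = 4 + 8 + 396 + 792 = 1200.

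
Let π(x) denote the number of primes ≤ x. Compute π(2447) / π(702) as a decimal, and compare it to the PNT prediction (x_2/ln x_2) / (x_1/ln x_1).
π(2447)/π(702) = 363/126 ≈ 2.8810;  PNT prediction ≈ 2.9279.

π(702) = 126 and π(2447) = 363, so π(2447)/π(702) ≈ 2.8810. The PNT-predicted ratio is (2447/ln(2447)) / (702/ln(702)) ≈ 2.9279. The two agree to within a few percent, as expected.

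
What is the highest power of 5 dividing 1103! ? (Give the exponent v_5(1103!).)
v_5(1103!) = 273

Legendre's formula: v_p(n!) = Σ_{k ≥ 1} ⌊n / p^k⌋. For p = 5, n = 1103, the terms are:
  ⌊1103/5^1⌋ = ⌊1103/5⌋ = 220
  ⌊1103/5^2⌋ = ⌊1103/25⌋ = 44
  ⌊1103/5^3⌋ = ⌊1103/125⌋ = 8
  ⌊1103/5^4⌋ = ⌊1103/625⌋ = 1
(the next term ⌊1103/5^5⌋ = 0, terminating the sum). Summing: v_5(1103!) = 220 + 44 + 8 + 1 = 273.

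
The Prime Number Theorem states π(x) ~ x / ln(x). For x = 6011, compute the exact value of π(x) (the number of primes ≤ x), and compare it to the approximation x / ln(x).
π(6011) = 785;  x/ln(x) ≈ 690.81;  relative error ≈ 12.00%.

Directly count primes up to 6011: π(6011) = 785. The PNT approximation gives 6011/ln(6011) ≈ 6011/8.70135 ≈ 690.81. Relative error (π(x) − x/ln(x)) / π(x) ≈ 12.00%; the approximation is known to undercount slightly (Li(x) is a better estimate).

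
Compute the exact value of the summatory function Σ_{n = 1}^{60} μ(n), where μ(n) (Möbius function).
Σ_{n ≤ 60} μ(n) = -1

Compute μ(n) for each 1 ≤ n ≤ 60: μ(1) = 1, μ(2) = -1, μ(3) = -1, μ(4) = 0, μ(5) = -1, μ(6) = 1, μ(7) = -1, μ(8) = 0, μ(9) = 0, μ(10) = 1, μ(11) = -1, μ(12) = 0, μ(13) = -1, μ(14) = 1, μ(15) = 1, μ(16) = 0, μ(17) = -1, μ(18) = 0, μ(19) = -1, μ(20) = 0, μ(21) = 1, μ(22) = 1, μ(23) = -1, μ(24) = 0, μ(25) = 0, μ(26) = 1, μ(27) = 0, μ(28) = 0, μ(29) = -1, μ(30) = -1, μ(31) = -1, μ(32) = 0, μ(33) = 1, μ(34) = 1, μ(35) = 1, μ(36) = 0, μ(37) = -1, μ(38) = 1, μ(39) = 1, μ(40) = 0, μ(41) = -1, μ(42) = -1, μ(43) = -1, μ(44) = 0, μ(45) = 0, μ(46) = 1, μ(47) = -1, μ(48) = 0, μ(49) = 0, μ(50) = 0, μ(51) = 1, μ(52) = 0, μ(53) = -1, μ(54) = 0, μ(55) = 1, μ(56) = 0, μ(57) = 1, μ(58) = 1, μ(59) = -1, μ(60) = 0. Summing all 60 values: -1. (Mertens function M(x) = Σ_{n ≤ x} μ(n); on average M(x) should be small (PNT ⟺ M(x) = o(x)).)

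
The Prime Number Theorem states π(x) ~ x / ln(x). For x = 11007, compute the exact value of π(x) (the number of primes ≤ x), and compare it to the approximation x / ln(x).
π(11007) = 1336;  x/ln(x) ≈ 1182.75;  relative error ≈ 11.47%.

Directly count primes up to 11007: π(11007) = 1336. The PNT approximation gives 11007/ln(11007) ≈ 11007/9.30629 ≈ 1182.75. Relative error (π(x) − x/ln(x)) / π(x) ≈ 11.47%; the approximation is known to undercount slightly (Li(x) is a better estimate).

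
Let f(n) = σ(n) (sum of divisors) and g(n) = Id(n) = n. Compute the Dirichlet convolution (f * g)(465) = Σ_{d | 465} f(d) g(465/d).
(σ * Id)(465) = 4851

Divisors of 465: [1, 3, 5, 15, 31, 93, 155, 465]. For each d | 465:
  d = 1: σ(1) · Id(465/1) = 1 · 465 = 465
  d = 3: σ(3) · Id(465/3) = 4 · 155 = 620
  d = 5: σ(5) · Id(465/5) = 6 · 93 = 558
  d = 15: σ(15) · Id(465/15) = 24 · 31 = 744
  d = 31: σ(31) · Id(465/31) = 32 · 15 = 480
  d = 93: σ(93) · Id(465/93) = 128 · 5 = 640
  d = 155: σ(155) · Id(465/155) = 192 · 3 = 576
  d = 465: σ(465) · Id(465/465) = 768 · 1 = 768
Summing: (σ * Id)(465) = 465 + 620 + 558 + 744 + 480 + 640 + 576 + 768 = 4851.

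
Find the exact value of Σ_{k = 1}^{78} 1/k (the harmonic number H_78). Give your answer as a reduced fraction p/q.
H_78 = 61462860623241058403302042280303/12441066073952429195098876987200

Direct summation: H_78 = 1 + 1/2 + ... + 1/78. The least common denominator is lcm(1, ..., 78) = 410555180440430163438262940577600; over this denominator the numerator is 410555180440430163438262940577600 + 205277590220215081719131470288800 + 136851726813476721146087646859200 + 102638795110107540859565735144400 + 82111036088086032687652588115520 + 68425863406738360573043823429600 + 58650740062918594776894705796800 + 51319397555053770429782867572200 + 45617242271158907048695882286400 + 41055518044043016343826294057760 + 37323198221857287585296630961600 + 34212931703369180286521911714800 + 31581167726186935649097149275200 + 29325370031459297388447352898400 + 27370345362695344229217529371840 + 25659698777526885214891433786100 + 24150304731790009614015467092800 + 22808621135579453524347941143200 + 21608167391601587549382260030400 + 20527759022021508171913147028880 + 19550246687639531592298235265600 + 18661599110928643792648315480800 + 17850225236540441888620127851200 + 17106465851684590143260955857400 + 16422207217617206537530517623104 + 15790583863093467824548574637600 + 15205747423719635682898627428800 + 14662685015729648694223676449200 + 14157075187601040118560791054400 + 13685172681347672114608764685920 + 13243715498078392368976223889600 + 12829849388763442607445716893050 + 12441066073952429195098876987200 + 12075152365895004807007733546400 + 11730148012583718955378941159360 + 11404310567789726762173970571600 + 11096085957849463876709809204800 + 10804083695800793774691130015200 + 10527055908728978549699049758400 + 10263879511010754085956573514440 + 10013540986351955205811291233600 + 9775123343819765796149117632800 + 9547794893963492172982859083200 + 9330799555464321896324157740400 + 9123448454231781409739176457280 + 8925112618270220944310063925600 + 8735216605115535392303466820800 + 8553232925842295071630477928700 + 8378677151845513539556386542400 + 8211103608808603268765258811552 + 8050101577263336538005155697600 + 7895291931546733912274287318800 + 7746324159253399310155904539200 + 7602873711859817841449313714400 + 7464639644371457517059326192320 + 7331342507864824347111838224600 + 7202722463867195849794086676800 + 7078537593800520059280395527200 + 6958562380346273956580727806400 + 6842586340673836057304382342960 + 6730412794105412515381359681600 + 6621857749039196184488111944800 + 6516748895879843864099411755200 + 6414924694381721303722858446525 + 6316233545237387129819429855040 + 6220533036976214597549438493600 + 6127689260304927812511387172800 + 6037576182947502403503866773200 + 5950075078846813962873375950400 + 5865074006291859477689470579680 + 5782467330146903710398069585600 + 5702155283894863381086985285800 + 5624043567677125526551547131200 + 5548042978924731938354904602400 + 5474069072539068845843505874368 + 5402041847900396887345565007600 + 5331885460265326797899518708800 + 5263527954364489274849524879200 = 2028274400566954927308967395249999, so H_78 = 2028274400566954927308967395249999/410555180440430163438262940577600; reducing by gcd(2028274400566954927308967395249999, 410555180440430163438262940577600) = 33 gives 61462860623241058403302042280303/12441066073952429195098876987200 ≈ 4.94032. (The PNT-adjacent estimate ln(78) + γ ≈ 4.93392 matches within O(1/n).)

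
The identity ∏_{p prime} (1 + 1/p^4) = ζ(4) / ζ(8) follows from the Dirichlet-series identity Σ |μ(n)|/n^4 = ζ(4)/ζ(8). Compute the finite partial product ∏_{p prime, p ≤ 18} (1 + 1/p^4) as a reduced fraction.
∏ = 269172760629240720452/249717000818881220625

The primes p ≤ 18 are [2, 3, 5, 7, 11, 13, 17]. For each, (1 + 1/p^4) = (p^4 + 1)/p^4. Multiplying these fractions over p ∈ [2, 3, 5, 7, 11, 13, 17] gives 269172760629240720452/249717000818881220625. (In the limit P → ∞ this tends to ζ(4)/ζ(8).)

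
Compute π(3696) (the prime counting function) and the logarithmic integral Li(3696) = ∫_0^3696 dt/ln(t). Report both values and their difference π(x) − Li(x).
π(3696) = 515;  Li(3696) ≈ 528.54;  π(x) − Li(x) ≈ -13.54.

Direct count of primes ≤ 3696 gives π(3696) = 515. Numerical evaluation of the logarithmic integral gives Li(3696) ≈ 528.54. The difference π(x) − Li(x) ≈ -13.54 is typically negative for small/moderate x (Li(x) overestimates), though Littlewood's theorem shows this sign changes infinitely often.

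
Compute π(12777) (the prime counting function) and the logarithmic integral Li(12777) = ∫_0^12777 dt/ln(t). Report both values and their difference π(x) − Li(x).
π(12777) = 1523;  Li(12777) ≈ 1543.55;  π(x) − Li(x) ≈ -20.55.

Direct count of primes ≤ 12777 gives π(12777) = 1523. Numerical evaluation of the logarithmic integral gives Li(12777) ≈ 1543.55. The difference π(x) − Li(x) ≈ -20.55 is typically negative for small/moderate x (Li(x) overestimates), though Littlewood's theorem shows this sign changes infinitely often.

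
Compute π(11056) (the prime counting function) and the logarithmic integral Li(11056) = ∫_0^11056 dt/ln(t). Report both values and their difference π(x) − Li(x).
π(11056) = 1338;  Li(11056) ≈ 1360.16;  π(x) − Li(x) ≈ -22.16.

Direct count of primes ≤ 11056 gives π(11056) = 1338. Numerical evaluation of the logarithmic integral gives Li(11056) ≈ 1360.16. The difference π(x) − Li(x) ≈ -22.16 is typically negative for small/moderate x (Li(x) overestimates), though Littlewood's theorem shows this sign changes infinitely often.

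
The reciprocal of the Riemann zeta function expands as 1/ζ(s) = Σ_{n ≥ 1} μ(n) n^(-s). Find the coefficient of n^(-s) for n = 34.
μ(34) = 1

Factor n = 34 = 2 · 17. μ(n) = 0 if any exponent ≥ 2 (not squarefree); otherwise μ(n) = (−1)^{ω(n)} where ω(n) is the number of distinct prime factors. Applying: μ(34) = 1.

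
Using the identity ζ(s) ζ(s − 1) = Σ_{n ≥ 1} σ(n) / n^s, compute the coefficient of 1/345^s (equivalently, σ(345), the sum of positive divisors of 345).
σ(345) = 576

In the product (Σ m^0/m^s)(Σ k / k^s) = Σ (Σ_{d | n} d) / n^s, the coefficient of 1/n^s is σ(n) = Σ_{d | n} d. For n = 345, divisors are [1, 3, 5, 15, 23, 69, 115, 345]; summing: σ(345) = 576.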